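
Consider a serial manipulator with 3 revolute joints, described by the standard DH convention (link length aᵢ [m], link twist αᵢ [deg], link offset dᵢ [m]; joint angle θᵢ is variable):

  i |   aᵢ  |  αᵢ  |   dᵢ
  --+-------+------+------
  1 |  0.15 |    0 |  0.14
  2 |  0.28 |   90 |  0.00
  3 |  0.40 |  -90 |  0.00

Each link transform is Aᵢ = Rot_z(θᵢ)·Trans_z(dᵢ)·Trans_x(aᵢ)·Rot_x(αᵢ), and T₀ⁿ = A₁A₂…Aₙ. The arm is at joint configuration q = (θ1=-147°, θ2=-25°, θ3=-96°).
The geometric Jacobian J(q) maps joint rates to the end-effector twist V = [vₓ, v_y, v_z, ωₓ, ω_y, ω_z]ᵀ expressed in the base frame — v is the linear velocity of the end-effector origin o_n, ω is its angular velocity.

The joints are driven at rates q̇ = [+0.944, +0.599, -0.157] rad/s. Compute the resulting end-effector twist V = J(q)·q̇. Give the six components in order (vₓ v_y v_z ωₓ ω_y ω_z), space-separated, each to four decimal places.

o_n = [-0.3617, -0.1148, -0.2578]
J₁: ẑ×o_n = [0.1148, -0.3617, 0.0000], ω = ẑ
J2: z=[0.0000, 0.0000, 1.0000] o=[-0.1258, -0.0817, 0.1400] → [0.0331, -0.2359, 0.0000, 0.0000, 0.0000, 1.0000]
J3: z=[-0.1392, 0.9903, 0.0000] o=[-0.4031, -0.1207, 0.1400] → [-0.3939, -0.0554, -0.0418, -0.1392, 0.9903, 0.0000]
V = J·q̇ = [0.1901, -0.4740, 0.0066, 0.0219, -0.1555, 1.5430]

0.1901 -0.4740 0.0066 0.0219 -0.1555 1.5430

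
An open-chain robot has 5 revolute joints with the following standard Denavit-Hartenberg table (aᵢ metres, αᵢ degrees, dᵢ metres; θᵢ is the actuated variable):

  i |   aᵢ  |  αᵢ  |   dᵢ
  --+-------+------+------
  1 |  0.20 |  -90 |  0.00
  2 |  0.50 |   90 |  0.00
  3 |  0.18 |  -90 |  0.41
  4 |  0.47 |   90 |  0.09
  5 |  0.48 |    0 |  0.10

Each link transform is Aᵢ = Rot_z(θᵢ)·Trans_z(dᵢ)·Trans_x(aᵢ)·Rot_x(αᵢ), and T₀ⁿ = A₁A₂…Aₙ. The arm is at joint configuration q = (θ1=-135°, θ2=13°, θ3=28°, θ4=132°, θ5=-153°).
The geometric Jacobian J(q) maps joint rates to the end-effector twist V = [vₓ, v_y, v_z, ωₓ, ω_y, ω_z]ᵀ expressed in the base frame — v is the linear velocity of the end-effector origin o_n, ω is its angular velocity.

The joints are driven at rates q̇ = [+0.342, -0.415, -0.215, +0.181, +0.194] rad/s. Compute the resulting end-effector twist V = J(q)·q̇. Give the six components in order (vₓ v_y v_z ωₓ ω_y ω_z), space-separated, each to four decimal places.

0.1836 -0.0919 0.2982 -0.1069 0.1583 -0.0035

o_n = [-0.7192, -0.7095, 0.1328]
J₁: ẑ×o_n = [0.7095, -0.7192, 0.0000], ω = ẑ
J2: z=[0.7071, -0.7071, 0.0000] o=[-0.1414, -0.1414, 0.0000] → [-0.0939, -0.0939, -0.8102, 0.7071, -0.7071, 0.0000]
J3: z=[-0.1591, -0.1591, 0.9744] o=[-0.4859, -0.4859, -0.1125] → [0.1788, -0.1883, -0.0015, -0.1591, -0.1591, 0.9744]
J4: z=[0.9478, -0.3009, 0.1056] o=[-0.6009, -0.7204, 0.2513] → [0.0345, 0.0998, -0.0253, 0.9478, -0.3009, 0.1056]
J5: z=[-0.0989, -0.5923, -0.7996] o=[-0.3731, -0.3962, -0.0171] → [-0.3393, 0.2915, -0.1740, -0.0989, -0.5923, -0.7996]
V = J·q̇ = [0.1836, -0.0919, 0.2982, -0.1069, 0.1583, -0.0035]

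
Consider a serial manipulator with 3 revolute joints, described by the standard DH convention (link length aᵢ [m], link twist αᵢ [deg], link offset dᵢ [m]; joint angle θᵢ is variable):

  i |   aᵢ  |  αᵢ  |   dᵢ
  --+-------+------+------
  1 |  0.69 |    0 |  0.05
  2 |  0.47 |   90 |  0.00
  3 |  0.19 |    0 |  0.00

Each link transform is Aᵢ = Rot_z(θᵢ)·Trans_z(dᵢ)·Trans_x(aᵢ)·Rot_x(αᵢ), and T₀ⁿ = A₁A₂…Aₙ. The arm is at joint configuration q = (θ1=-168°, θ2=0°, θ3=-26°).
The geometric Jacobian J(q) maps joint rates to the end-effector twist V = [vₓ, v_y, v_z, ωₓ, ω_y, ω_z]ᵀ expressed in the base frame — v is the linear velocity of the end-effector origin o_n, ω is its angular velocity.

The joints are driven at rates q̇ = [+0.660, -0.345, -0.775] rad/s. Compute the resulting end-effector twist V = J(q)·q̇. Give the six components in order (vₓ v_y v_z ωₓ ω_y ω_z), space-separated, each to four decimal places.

0.1998 -0.6295 -0.1323 0.1611 -0.7581 0.3150

o_n = [-1.3017, -0.2767, -0.0333]
J₁: ẑ×o_n = [0.2767, -1.3017, 0.0000], ω = ẑ
J2: z=[0.0000, 0.0000, 1.0000] o=[-0.6749, -0.1435, 0.0500] → [0.1332, -0.6268, 0.0000, 0.0000, 0.0000, 1.0000]
J3: z=[-0.2079, 0.9781, 0.0000] o=[-1.1347, -0.2412, 0.0500] → [-0.0815, -0.0173, 0.1708, -0.2079, 0.9781, 0.0000]
V = J·q̇ = [0.1998, -0.6295, -0.1323, 0.1611, -0.7581, 0.3150]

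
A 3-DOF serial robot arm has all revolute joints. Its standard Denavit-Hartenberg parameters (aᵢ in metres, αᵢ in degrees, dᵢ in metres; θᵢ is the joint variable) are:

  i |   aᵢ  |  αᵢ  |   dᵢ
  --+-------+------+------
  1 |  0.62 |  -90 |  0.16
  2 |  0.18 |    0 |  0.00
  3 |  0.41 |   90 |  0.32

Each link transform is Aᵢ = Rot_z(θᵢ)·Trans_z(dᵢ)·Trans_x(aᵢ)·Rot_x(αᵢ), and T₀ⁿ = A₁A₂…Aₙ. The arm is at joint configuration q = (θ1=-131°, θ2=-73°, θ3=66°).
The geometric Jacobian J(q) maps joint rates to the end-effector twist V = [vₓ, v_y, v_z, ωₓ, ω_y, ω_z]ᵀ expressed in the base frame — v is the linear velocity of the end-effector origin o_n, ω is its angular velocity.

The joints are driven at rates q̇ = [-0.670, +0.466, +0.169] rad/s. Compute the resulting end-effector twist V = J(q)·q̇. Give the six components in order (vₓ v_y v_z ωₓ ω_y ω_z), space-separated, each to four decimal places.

-0.7600 0.2282 -0.2829 0.4792 -0.4166 -0.6700

o_n = [-0.4668, -1.0247, 0.3821]
J₁: ẑ×o_n = [1.0247, -0.4668, 0.0000], ω = ẑ
J2: z=[0.7547, -0.6561, 0.0000] o=[-0.4068, -0.4679, 0.1600] → [-0.1457, -0.1676, -0.4596, 0.7547, -0.6561, 0.0000]
J3: z=[0.7547, -0.6561, 0.0000] o=[-0.4413, -0.5076, 0.3321] → [-0.0328, -0.0377, -0.4069, 0.7547, -0.6561, 0.0000]
V = J·q̇ = [-0.7600, 0.2282, -0.2829, 0.4792, -0.4166, -0.6700]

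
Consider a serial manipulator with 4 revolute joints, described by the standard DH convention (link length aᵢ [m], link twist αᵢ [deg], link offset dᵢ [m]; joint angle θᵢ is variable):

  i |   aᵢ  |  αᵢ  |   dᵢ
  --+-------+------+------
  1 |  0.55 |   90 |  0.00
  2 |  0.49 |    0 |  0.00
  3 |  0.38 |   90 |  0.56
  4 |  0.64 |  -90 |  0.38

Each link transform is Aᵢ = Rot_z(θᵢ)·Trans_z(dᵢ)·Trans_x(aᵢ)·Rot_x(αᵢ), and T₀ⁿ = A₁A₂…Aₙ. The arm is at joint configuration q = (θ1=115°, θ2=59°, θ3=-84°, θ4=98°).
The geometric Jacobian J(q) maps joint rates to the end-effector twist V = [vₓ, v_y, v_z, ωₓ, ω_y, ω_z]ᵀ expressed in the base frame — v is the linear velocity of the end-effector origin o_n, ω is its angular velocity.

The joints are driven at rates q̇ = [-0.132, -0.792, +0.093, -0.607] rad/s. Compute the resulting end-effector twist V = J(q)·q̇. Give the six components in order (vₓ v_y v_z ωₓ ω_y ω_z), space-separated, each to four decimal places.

o_n = [0.6993, 1.3251, -0.0473]
J₁: ẑ×o_n = [-1.3251, 0.6993, 0.0000], ω = ẑ
J2: z=[0.9063, 0.4226, 0.0000] o=[-0.2324, 0.4985, 0.0000] → [-0.0200, 0.0429, 0.3554, 0.9063, 0.4226, 0.0000]
J3: z=[0.9063, 0.4226, 0.0000] o=[-0.3391, 0.7272, 0.4200] → [-0.1975, 0.4236, 0.1031, 0.9063, 0.4226, 0.0000]
J4: z=[0.1786, -0.3830, -0.9063] o=[0.0229, 1.2760, 0.2594] → [0.1620, -0.5582, 0.2678, 0.1786, -0.3830, -0.9063]
V = J·q̇ = [0.0740, 0.2519, -0.4345, -0.7419, -0.0629, 0.4181]

0.0740 0.2519 -0.4345 -0.7419 -0.0629 0.4181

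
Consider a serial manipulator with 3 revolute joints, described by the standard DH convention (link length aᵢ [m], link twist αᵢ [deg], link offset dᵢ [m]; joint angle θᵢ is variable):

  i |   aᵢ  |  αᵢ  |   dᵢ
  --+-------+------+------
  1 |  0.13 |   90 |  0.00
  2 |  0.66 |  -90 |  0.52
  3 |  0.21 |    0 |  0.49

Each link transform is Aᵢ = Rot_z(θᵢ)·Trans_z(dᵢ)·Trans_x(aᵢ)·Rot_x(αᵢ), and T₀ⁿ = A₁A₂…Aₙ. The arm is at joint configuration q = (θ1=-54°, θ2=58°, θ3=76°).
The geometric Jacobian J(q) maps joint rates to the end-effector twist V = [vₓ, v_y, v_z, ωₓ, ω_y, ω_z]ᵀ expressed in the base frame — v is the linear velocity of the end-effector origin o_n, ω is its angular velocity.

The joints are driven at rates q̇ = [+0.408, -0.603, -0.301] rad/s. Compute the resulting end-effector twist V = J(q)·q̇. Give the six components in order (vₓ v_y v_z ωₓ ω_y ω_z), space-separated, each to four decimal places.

o_n = [-0.2023, -0.2596, 0.8625]
J₁: ẑ×o_n = [0.2596, -0.2023, 0.0000], ω = ẑ
J2: z=[-0.8090, -0.5878, 0.0000] o=[0.0764, -0.1052, 0.0000] → [-0.5069, 0.6977, -0.0389, -0.8090, -0.5878, 0.0000]
J3: z=[-0.4985, 0.6861, 0.5299] o=[-0.1387, -0.6938, 0.5597] → [-0.0224, 0.1172, -0.1728, -0.4985, 0.6861, 0.5299]
V = J·q̇ = [0.4183, -0.5386, 0.0755, 0.6379, 0.1479, 0.2485]

0.4183 -0.5386 0.0755 0.6379 0.1479 0.2485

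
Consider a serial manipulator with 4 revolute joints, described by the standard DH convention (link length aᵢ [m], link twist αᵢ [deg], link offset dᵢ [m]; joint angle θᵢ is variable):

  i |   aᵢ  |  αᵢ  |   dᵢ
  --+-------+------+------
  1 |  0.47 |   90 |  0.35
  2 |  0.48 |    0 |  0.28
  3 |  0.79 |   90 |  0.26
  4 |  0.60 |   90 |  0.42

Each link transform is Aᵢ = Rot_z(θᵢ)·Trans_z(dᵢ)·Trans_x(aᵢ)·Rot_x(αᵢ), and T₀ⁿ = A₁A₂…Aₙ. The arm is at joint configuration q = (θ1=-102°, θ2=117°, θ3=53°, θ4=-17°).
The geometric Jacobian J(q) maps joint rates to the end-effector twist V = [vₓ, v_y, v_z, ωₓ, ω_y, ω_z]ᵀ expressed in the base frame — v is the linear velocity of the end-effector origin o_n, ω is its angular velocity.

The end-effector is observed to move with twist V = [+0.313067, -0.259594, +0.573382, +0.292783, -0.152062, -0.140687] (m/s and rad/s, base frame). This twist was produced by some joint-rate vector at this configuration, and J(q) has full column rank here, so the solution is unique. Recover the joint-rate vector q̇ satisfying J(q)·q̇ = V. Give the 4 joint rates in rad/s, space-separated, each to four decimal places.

-0.6390 -0.7070 0.3890 0.5060

o_n = [-0.1449, 1.0716, 1.4281]
J₁: ẑ×o_n = [-1.0716, -0.1449, 0.0000], ω = ẑ
J2: z=[-0.9781, 0.2079, 0.0000] o=[-0.0977, -0.4597, 0.3500] → [0.2242, 1.0546, -1.4880, -0.9781, 0.2079, 0.0000]
J3: z=[-0.9781, 0.2079, 0.0000] o=[-0.3263, -0.1884, 0.7777] → [0.1352, 0.6362, -1.2701, -0.9781, 0.2079, 0.0000]
J4: z=[-0.0361, -0.1699, 0.9848] o=[-0.4189, 0.6267, 0.9149] → [-0.5253, 0.2883, 0.0305, -0.0361, -0.1699, 0.9848]
q̇ = J⁺·V = [-0.6390, -0.7070, 0.3890, 0.5060]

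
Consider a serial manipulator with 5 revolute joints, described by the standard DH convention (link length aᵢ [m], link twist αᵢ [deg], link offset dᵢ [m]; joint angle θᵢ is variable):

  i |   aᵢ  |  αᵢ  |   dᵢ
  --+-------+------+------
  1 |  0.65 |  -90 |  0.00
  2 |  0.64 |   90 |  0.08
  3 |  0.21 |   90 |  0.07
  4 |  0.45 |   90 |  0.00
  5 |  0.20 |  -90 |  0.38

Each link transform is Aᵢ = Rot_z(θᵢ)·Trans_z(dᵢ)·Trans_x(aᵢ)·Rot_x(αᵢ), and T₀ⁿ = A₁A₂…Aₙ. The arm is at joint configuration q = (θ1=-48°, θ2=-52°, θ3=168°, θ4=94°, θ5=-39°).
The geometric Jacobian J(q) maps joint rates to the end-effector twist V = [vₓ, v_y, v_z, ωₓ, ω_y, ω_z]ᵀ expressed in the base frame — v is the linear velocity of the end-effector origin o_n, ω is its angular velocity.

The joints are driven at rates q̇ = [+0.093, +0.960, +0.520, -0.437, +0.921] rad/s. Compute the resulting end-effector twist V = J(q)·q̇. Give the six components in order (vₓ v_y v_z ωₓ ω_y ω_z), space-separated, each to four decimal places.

o_n = [0.1506, -0.0617, 0.4935]
J₁: ẑ×o_n = [0.0617, 0.1506, -0.0000], ω = ẑ
J2: z=[0.7431, 0.6691, 0.0000] o=[0.4349, -0.4830, 0.0000] → [0.3302, -0.3667, 0.5034, 0.7431, 0.6691, 0.0000]
J3: z=[-0.5273, 0.5856, 0.6157] o=[0.7580, -0.7223, 0.5043] → [-0.4131, -0.3797, 0.0074, -0.5273, 0.5856, 0.6157]
J4: z=[0.8126, 0.5594, 0.1638] o=[0.6690, -0.5581, 0.3856] → [-0.0210, -0.1726, 0.6933, 0.8126, 0.5594, 0.1638]
J5: z=[-0.2846, 0.6261, -0.7260] o=[0.4401, -0.3137, 0.6861] → [0.0623, 0.1553, 0.1095, -0.2846, 0.6261, -0.7260]
V = J·q̇ = [0.1744, -0.3170, 0.2850, -0.1780, 1.2790, -0.3271]

0.1744 -0.3170 0.2850 -0.1780 1.2790 -0.3271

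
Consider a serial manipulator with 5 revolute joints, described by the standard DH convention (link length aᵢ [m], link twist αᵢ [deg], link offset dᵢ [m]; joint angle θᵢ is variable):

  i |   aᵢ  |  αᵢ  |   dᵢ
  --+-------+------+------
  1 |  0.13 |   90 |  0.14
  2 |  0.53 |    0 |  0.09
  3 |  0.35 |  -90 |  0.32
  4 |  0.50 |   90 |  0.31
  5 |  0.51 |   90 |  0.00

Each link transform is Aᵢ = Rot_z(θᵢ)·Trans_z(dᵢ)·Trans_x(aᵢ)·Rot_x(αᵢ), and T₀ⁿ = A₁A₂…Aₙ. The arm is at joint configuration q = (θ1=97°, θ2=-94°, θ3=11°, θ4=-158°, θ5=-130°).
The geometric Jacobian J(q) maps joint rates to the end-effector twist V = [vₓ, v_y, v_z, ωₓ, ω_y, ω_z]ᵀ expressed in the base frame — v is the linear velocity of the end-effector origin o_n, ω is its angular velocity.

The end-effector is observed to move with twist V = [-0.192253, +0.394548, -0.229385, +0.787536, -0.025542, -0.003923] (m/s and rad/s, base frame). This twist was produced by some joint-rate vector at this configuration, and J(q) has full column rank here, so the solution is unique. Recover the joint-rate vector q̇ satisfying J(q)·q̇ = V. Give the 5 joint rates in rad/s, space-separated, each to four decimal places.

o_n = [0.4666, 0.0937, -0.5875]
J₁: ẑ×o_n = [-0.0937, 0.4666, 0.0000], ω = ẑ
J2: z=[0.9925, 0.1219, 0.0000] o=[-0.0158, 0.1290, 0.1400] → [-0.0887, 0.7221, -0.0939, 0.9925, 0.1219, 0.0000]
J3: z=[0.9925, 0.1219, 0.0000] o=[0.0780, 0.1033, -0.3887] → [-0.0242, 0.1973, -0.0569, 0.9925, 0.1219, 0.0000]
J4: z=[-0.1210, 0.9851, 0.1219] o=[0.3904, 0.1846, -0.7361] → [0.1575, 0.0273, -0.0640, -0.1210, 0.9851, 0.1219]
J5: z=[-0.9147, -0.1583, 0.3718] o=[0.5457, 0.4568, -0.2382] → [0.1903, -0.3489, 0.3196, -0.9147, -0.1583, 0.3718]
q̇ = J⁺·V = [0.2880, -0.0210, 0.1190, -0.1560, -0.7340]

0.2880 -0.0210 0.1190 -0.1560 -0.7340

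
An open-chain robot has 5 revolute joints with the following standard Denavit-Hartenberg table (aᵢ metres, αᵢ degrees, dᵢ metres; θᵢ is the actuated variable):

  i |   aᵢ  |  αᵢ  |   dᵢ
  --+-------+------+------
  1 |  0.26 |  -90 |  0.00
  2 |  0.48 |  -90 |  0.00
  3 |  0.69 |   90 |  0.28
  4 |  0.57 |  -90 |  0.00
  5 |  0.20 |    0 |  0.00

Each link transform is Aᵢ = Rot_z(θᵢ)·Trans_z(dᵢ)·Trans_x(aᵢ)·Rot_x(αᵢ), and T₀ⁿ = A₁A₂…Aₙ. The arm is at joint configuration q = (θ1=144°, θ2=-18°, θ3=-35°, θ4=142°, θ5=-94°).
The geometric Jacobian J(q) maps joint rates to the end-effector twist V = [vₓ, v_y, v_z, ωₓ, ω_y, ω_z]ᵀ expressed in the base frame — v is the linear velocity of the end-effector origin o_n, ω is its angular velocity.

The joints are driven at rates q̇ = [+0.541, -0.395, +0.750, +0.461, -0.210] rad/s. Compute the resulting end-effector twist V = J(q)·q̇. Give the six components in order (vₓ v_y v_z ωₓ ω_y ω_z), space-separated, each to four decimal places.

o_n = [-0.9869, 0.3365, -0.4152]
J₁: ẑ×o_n = [-0.3365, -0.9869, 0.0000], ω = ẑ
J2: z=[-0.5878, -0.8090, 0.0000] o=[-0.2103, 0.1528, 0.0000] → [0.3359, -0.2440, -0.7362, -0.5878, -0.8090, 0.0000]
J3: z=[-0.2500, 0.1816, -0.9511] o=[-0.5797, 0.4212, 0.1483] → [-0.1829, 0.2464, 0.0951, -0.2500, 0.1816, -0.9511]
J4: z=[-0.0402, -0.9833, -0.1772] o=[-1.3172, 0.4678, 0.0567] → [0.4407, -0.0775, 0.3301, -0.0402, -0.9833, -0.1772]
J5: z=[0.7926, -0.1394, 0.5936] o=[-0.9704, 0.5343, -0.3908] → [0.1208, 0.0096, -0.1591, 0.7926, -0.1394, 0.5936]
V = J·q̇ = [-0.2741, -0.2904, 0.5477, -0.1403, 0.0317, -0.3787]

-0.2741 -0.2904 0.5477 -0.1403 0.0317 -0.3787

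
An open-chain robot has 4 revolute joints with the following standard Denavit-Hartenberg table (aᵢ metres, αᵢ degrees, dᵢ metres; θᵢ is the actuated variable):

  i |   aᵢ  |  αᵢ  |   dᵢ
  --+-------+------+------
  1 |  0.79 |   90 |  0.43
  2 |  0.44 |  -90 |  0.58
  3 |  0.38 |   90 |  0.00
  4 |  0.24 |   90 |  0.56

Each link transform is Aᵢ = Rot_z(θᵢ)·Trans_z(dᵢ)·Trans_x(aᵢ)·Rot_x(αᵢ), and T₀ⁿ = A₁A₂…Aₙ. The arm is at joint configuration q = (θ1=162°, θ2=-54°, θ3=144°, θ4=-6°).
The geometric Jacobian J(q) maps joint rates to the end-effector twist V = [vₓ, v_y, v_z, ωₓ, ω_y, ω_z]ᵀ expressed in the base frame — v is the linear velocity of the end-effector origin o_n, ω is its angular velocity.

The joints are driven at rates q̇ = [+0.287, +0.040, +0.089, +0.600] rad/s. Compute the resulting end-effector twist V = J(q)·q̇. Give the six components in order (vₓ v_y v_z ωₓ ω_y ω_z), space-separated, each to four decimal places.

-0.0873 -0.2448 0.1583 -0.4033 -0.3373 0.0540

o_n = [-0.9553, 0.0615, 0.1979]
J₁: ẑ×o_n = [-0.0615, -0.9553, 0.0000], ω = ẑ
J2: z=[0.3090, 0.9511, 0.0000] o=[-0.7513, 0.2441, 0.4300] → [-0.2207, 0.0717, 0.1376, 0.3090, 0.9511, 0.0000]
J3: z=[-0.7694, 0.2500, 0.5878] o=[-0.8181, 0.8757, 0.0740] → [0.5095, 0.0146, 0.6607, -0.7694, 0.2500, 0.5878]
J4: z=[-0.5786, -0.6627, -0.4755] o=[-0.7152, 0.6074, 0.3227] → [-0.1769, 0.0420, 0.1567, -0.5786, -0.6627, -0.4755]
V = J·q̇ = [-0.0873, -0.2448, 0.1583, -0.4033, -0.3373, 0.0540]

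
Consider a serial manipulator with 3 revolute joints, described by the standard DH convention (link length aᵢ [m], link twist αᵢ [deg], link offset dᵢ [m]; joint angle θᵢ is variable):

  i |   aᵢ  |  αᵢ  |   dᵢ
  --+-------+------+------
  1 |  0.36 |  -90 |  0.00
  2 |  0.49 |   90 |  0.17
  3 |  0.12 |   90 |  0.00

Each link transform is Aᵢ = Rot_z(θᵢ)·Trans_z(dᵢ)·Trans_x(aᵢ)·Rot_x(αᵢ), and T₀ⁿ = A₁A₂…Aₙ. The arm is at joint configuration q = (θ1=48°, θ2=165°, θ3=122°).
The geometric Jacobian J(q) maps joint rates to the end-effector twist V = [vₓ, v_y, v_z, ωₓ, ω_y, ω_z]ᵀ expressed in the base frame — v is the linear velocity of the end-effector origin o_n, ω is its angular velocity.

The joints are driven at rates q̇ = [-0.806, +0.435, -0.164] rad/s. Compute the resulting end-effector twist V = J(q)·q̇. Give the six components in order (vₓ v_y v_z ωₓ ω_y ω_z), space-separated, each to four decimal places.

o_n = [-0.2367, 0.1433, -0.1104]
J₁: ẑ×o_n = [-0.1433, -0.2367, 0.0000], ω = ẑ
J2: z=[-0.7431, 0.6691, 0.0000] o=[0.2409, 0.2675, 0.0000] → [-0.0738, -0.0820, 0.4119, -0.7431, 0.6691, 0.0000]
J3: z=[0.1732, 0.1923, -0.9659] o=[-0.2021, 0.0296, -0.1268] → [0.1130, 0.0305, 0.0263, 0.1732, 0.1923, -0.9659]
V = J·q̇ = [0.0648, 0.1501, 0.1748, -0.3517, 0.2595, -0.6476]

0.0648 0.1501 0.1748 -0.3517 0.2595 -0.6476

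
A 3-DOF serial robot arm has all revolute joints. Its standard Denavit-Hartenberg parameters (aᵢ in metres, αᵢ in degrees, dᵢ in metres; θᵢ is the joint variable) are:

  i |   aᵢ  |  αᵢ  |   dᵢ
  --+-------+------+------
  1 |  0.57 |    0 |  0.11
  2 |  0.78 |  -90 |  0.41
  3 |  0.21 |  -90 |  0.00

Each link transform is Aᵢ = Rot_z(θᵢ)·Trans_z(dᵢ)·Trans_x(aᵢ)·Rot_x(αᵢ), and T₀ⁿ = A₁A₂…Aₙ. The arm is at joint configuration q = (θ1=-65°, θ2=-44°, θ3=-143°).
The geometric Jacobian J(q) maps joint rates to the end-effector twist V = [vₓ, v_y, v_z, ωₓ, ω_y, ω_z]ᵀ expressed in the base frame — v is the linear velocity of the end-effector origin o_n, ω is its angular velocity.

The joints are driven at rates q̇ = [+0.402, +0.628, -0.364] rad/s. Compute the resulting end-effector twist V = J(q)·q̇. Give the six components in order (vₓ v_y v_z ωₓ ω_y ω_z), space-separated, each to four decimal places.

0.8189 -0.0650 -0.0610 -0.3442 0.1185 1.0300

o_n = [0.0416, -1.0955, 0.6464]
J₁: ẑ×o_n = [1.0955, 0.0416, -0.0000], ω = ẑ
J2: z=[0.0000, 0.0000, 1.0000] o=[0.2409, -0.5166, 0.1100] → [0.5789, -0.1993, 0.0000, 0.0000, 0.0000, 1.0000]
J3: z=[0.9455, -0.3256, 0.0000] o=[-0.0131, -1.2541, 0.5200] → [-0.0411, -0.1195, 0.1677, 0.9455, -0.3256, 0.0000]
V = J·q̇ = [0.8189, -0.0650, -0.0610, -0.3442, 0.1185, 1.0300]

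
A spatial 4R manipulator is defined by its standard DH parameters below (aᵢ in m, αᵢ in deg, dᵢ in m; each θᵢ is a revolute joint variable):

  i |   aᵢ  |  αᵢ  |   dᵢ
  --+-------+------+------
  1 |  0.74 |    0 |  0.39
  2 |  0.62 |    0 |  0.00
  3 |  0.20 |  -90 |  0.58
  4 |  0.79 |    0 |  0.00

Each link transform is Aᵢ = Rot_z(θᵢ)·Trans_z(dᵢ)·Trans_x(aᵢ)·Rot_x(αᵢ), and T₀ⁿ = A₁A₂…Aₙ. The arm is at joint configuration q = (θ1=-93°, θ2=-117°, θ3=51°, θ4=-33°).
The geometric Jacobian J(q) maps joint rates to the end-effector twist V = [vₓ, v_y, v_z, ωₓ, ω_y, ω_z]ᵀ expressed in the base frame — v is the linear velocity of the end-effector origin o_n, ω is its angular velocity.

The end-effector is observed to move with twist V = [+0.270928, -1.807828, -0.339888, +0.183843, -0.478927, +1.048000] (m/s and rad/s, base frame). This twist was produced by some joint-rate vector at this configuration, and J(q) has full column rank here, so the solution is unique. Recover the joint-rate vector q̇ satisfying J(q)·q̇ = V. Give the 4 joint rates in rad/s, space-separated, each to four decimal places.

o_n = [-1.3809, -0.7381, 1.4003]
J₁: ẑ×o_n = [0.7381, -1.3809, 0.0000], ω = ẑ
J2: z=[0.0000, 0.0000, 1.0000] o=[-0.0387, -0.7390, 0.3900] → [-0.0009, -1.3422, 0.0000, 0.0000, 0.0000, 1.0000]
J3: z=[0.0000, 0.0000, 1.0000] o=[-0.5757, -0.4290, 0.3900] → [0.3091, -0.8053, 0.0000, 0.0000, 0.0000, 1.0000]
J4: z=[0.3584, -0.9336, 0.0000] o=[-0.7624, -0.5007, 0.9700] → [-0.4017, -0.1542, -0.6625, 0.3584, -0.9336, 0.0000]
q̇ = J⁺·V = [0.8720, 0.7130, -0.5370, 0.5130]

0.8720 0.7130 -0.5370 0.5130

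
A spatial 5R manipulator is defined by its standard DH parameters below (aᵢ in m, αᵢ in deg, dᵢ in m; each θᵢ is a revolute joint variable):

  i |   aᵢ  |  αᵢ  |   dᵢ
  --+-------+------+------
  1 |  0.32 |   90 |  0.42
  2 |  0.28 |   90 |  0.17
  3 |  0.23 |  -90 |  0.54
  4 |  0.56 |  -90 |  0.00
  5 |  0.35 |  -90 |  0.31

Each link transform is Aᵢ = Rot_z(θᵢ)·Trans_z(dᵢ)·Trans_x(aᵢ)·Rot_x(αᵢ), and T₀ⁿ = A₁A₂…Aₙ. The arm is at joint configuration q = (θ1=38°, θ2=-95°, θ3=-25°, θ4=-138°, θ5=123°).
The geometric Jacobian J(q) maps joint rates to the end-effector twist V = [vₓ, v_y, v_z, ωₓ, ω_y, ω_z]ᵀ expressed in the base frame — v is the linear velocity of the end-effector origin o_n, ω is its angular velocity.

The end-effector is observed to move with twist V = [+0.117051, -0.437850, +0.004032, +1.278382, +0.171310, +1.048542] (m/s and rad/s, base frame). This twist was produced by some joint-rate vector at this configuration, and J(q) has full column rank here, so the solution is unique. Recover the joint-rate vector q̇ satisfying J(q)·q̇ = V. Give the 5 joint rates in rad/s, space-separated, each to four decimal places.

0.7130 0.3340 -0.4960 0.1060 -0.7850

o_n = [-0.6690, -0.3134, 0.2062]
J₁: ẑ×o_n = [0.3134, -0.6690, 0.0000], ω = ẑ
J2: z=[0.6157, -0.7880, 0.0000] o=[0.2522, 0.1970, 0.4200] → [0.1685, 0.1316, -1.0401, 0.6157, -0.7880, 0.0000]
J3: z=[-0.7850, -0.6133, 0.0872] o=[0.3376, 0.0480, 0.1411] → [-0.0085, -0.0366, -0.3336, -0.7850, -0.6133, 0.0872]
J4: z=[0.5290, -0.7369, -0.4210] o=[-0.1605, -0.2178, -0.0195] → [-0.2066, 0.0947, -0.4253, 0.5290, -0.7369, -0.4210]
J5: z=[-0.7991, -0.2655, -0.5394] o=[-0.3204, -0.5659, 0.3889] → [0.1847, 0.0420, -0.2943, -0.7991, -0.2655, -0.5394]
q̇ = J⁺·V = [0.7130, 0.3340, -0.4960, 0.1060, -0.7850]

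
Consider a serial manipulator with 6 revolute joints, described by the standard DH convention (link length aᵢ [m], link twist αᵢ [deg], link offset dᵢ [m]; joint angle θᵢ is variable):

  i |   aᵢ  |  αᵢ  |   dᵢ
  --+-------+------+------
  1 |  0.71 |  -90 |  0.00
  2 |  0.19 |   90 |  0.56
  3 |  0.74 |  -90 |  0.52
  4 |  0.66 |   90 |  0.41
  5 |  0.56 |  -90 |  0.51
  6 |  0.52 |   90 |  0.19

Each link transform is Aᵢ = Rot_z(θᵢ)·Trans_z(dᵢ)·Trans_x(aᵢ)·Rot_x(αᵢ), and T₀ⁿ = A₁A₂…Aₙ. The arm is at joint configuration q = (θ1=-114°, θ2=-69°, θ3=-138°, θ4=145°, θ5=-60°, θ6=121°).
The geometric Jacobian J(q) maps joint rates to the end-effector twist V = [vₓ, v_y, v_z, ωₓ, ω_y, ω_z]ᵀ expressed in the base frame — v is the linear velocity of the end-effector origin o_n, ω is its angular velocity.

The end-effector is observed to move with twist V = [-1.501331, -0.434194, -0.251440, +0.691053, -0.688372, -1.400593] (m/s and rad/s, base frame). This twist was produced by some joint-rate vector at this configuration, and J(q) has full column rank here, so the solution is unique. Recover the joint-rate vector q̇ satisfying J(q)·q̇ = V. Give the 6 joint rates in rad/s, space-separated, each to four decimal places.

-0.9060 0.8690 0.2080 -0.3870 0.7090 0.2600

o_n = [-0.0253, -1.0033, 0.3154]
J₁: ẑ×o_n = [1.0033, -0.0253, 0.0000], ω = ẑ
J2: z=[0.9135, -0.4067, 0.0000] o=[-0.2888, -0.6486, 0.0000] → [-0.1283, -0.2881, -0.2168, 0.9135, -0.4067, 0.0000]
J3: z=[0.3797, 0.8529, 0.3584] o=[0.1951, -0.9386, 0.1774] → [0.1409, -0.1314, 0.1634, 0.3797, 0.8529, 0.3584]
J4: z=[-0.7764, 0.0832, 0.6247] o=[0.0204, -0.1137, -0.1497] → [0.5944, 0.3326, 0.6945, -0.7764, 0.0832, 0.6247]
J5: z=[-0.5995, -0.4030, -0.6915] o=[-0.1698, -0.6811, 0.3459] → [-0.2105, -0.1182, 0.2514, -0.5995, -0.4030, -0.6915]
J6: z=[-0.2200, -0.7477, 0.6265] o=[-0.0446, -1.1822, -0.2082] → [-0.5036, 0.1273, -0.0249, -0.2200, -0.7477, 0.6265]
q̇ = J⁺·V = [-0.9060, 0.8690, 0.2080, -0.3870, 0.7090, 0.2600]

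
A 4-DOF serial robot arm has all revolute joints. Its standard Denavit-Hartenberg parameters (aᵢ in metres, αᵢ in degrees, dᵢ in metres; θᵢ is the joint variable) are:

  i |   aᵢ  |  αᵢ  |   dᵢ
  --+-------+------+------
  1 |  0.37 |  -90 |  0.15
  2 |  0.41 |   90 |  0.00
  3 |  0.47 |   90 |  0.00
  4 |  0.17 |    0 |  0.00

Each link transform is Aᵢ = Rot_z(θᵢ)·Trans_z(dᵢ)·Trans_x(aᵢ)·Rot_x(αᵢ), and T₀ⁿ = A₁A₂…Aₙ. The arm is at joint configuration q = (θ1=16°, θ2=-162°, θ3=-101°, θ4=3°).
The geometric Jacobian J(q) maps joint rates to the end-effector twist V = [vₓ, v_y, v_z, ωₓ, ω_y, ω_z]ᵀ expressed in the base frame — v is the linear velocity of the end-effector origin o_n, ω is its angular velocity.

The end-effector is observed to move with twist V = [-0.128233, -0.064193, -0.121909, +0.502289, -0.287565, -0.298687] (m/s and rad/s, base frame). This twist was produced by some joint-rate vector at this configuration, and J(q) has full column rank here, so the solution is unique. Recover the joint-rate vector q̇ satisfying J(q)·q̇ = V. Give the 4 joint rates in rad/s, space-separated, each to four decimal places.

0.5590 -0.5410 0.6910 0.6610

o_n = [0.2629, -0.5779, 0.2305]
J₁: ẑ×o_n = [0.5779, 0.2629, -0.0000], ω = ẑ
J2: z=[-0.2756, 0.9613, 0.0000] o=[0.3557, 0.1020, 0.1500] → [0.0774, 0.0222, 0.2766, -0.2756, 0.9613, 0.0000]
J3: z=[-0.2970, -0.0852, -0.9511] o=[-0.0192, -0.0055, 0.2767] → [-0.5405, -0.2820, 0.1941, -0.2970, -0.0852, -0.9511]
J4: z=[0.8448, 0.4407, -0.3033] o=[0.1900, -0.4255, 0.2490] → [-0.0544, -0.0065, -0.1609, 0.8448, 0.4407, -0.3033]
q̇ = J⁺·V = [0.5590, -0.5410, 0.6910, 0.6610]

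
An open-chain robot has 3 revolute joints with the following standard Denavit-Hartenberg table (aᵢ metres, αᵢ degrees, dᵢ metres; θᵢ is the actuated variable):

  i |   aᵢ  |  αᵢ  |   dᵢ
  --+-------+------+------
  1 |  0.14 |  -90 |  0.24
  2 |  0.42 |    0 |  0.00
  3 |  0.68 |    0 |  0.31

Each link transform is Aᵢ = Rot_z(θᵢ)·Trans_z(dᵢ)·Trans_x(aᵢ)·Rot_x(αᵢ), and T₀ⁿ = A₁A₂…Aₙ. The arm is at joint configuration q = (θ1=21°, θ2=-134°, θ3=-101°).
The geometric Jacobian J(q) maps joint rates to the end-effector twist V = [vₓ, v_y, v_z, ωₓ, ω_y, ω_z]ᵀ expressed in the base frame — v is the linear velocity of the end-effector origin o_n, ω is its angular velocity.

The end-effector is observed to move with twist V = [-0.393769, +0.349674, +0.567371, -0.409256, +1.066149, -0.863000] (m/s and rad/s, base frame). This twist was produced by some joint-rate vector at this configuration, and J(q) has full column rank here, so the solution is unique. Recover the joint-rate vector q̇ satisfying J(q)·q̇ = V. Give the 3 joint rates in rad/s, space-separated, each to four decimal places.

-0.8630 0.4180 0.7240

o_n = [-0.6169, 0.0953, -0.0149]
J₁: ẑ×o_n = [-0.0953, -0.6169, 0.0000], ω = ẑ
J2: z=[-0.3584, 0.9336, 0.0000] o=[0.1307, 0.0502, 0.2400] → [-0.2380, -0.0913, 0.6818, -0.3584, 0.9336, 0.0000]
J3: z=[-0.3584, 0.9336, 0.0000] o=[-0.1417, -0.0544, 0.5421] → [-0.5200, -0.1996, 0.3900, -0.3584, 0.9336, 0.0000]
q̇ = J⁺·V = [-0.8630, 0.4180, 0.7240]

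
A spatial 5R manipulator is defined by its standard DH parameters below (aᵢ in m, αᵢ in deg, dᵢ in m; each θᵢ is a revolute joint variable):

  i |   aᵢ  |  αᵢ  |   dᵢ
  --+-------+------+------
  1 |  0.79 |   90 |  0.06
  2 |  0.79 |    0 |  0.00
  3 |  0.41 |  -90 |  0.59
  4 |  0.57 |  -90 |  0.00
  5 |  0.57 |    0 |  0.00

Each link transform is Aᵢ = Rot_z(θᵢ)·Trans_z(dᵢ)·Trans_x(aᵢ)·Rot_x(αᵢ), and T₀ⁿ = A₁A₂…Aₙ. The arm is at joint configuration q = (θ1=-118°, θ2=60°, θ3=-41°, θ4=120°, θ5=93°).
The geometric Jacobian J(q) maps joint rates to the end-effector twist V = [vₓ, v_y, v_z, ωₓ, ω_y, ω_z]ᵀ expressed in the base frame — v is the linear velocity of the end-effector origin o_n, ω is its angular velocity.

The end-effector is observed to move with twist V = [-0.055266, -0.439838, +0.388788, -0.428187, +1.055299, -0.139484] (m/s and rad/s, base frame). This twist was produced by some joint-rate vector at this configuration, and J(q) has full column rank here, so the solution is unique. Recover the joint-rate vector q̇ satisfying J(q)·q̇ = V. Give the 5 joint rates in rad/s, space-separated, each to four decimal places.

0.3850 0.2780 0.0980 -0.2580 0.9950

o_n = [-0.8133, -1.2694, 0.2515]
J₁: ẑ×o_n = [1.2694, -0.8133, 0.0000], ω = ẑ
J2: z=[-0.8829, 0.4695, 0.0000] o=[-0.3709, -0.6975, 0.0600] → [0.0899, 0.1691, 0.7126, -0.8829, 0.4695, 0.0000]
J3: z=[-0.8829, 0.4695, 0.0000] o=[-0.5563, -1.0463, 0.7442] → [-0.2313, -0.4350, 0.3176, -0.8829, 0.4695, 0.0000]
J4: z=[0.1528, 0.2875, 0.9455] o=[-1.2593, -1.1116, 0.8776] → [-0.0308, 0.5173, -0.1523, 0.1528, 0.2875, 0.9455]
J5: z=[-0.0571, 0.9577, -0.2820] o=[-0.6969, -1.1054, 0.7849] → [-0.5570, 0.0024, 0.1209, -0.0571, 0.9577, -0.2820]
q̇ = J⁺·V = [0.3850, 0.2780, 0.0980, -0.2580, 0.9950]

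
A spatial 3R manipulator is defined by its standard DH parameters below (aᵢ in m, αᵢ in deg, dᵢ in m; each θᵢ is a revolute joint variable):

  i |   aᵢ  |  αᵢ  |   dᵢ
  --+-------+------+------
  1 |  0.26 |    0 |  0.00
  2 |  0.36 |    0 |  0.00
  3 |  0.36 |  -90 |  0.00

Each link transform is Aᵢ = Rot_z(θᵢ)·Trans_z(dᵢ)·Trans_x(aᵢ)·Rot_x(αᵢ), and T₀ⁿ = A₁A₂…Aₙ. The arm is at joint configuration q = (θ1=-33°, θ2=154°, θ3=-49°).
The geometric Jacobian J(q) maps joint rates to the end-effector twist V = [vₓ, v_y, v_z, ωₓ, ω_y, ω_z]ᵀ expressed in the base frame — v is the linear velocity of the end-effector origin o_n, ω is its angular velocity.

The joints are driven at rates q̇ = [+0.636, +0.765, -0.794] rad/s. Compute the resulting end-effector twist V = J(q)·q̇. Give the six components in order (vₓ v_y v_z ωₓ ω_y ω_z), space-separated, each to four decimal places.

-0.5501 -0.0536 0.0000 0.0000 0.0000 0.6070

o_n = [0.1439, 0.5094, 0.0000]
J₁: ẑ×o_n = [-0.5094, 0.1439, 0.0000], ω = ẑ
J2: z=[0.0000, 0.0000, 1.0000] o=[0.2181, -0.1416, 0.0000] → [-0.6510, -0.0742, 0.0000, 0.0000, 0.0000, 1.0000]
J3: z=[0.0000, 0.0000, 1.0000] o=[0.0326, 0.1670, 0.0000] → [-0.3424, 0.1112, 0.0000, 0.0000, 0.0000, 1.0000]
V = J·q̇ = [-0.5501, -0.0536, 0.0000, 0.0000, 0.0000, 0.6070]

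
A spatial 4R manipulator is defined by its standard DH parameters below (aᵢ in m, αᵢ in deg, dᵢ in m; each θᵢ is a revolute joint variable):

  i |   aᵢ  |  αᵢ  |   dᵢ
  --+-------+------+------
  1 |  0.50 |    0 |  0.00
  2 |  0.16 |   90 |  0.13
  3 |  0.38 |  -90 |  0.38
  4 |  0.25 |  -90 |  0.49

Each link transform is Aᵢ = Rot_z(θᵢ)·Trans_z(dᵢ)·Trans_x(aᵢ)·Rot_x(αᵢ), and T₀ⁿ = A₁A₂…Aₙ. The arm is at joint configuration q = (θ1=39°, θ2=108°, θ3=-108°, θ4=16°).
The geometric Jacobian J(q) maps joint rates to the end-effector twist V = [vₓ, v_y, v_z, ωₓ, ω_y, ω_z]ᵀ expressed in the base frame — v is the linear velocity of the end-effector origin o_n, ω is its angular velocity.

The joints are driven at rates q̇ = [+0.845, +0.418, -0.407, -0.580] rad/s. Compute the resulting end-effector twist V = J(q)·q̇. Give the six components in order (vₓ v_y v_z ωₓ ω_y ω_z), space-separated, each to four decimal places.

-0.5548 0.0281 -0.1497 0.2410 -0.6418 1.4422

o_n = [0.1937, 0.8121, -0.6114]
J₁: ẑ×o_n = [-0.8121, 0.1937, 0.0000], ω = ẑ
J2: z=[0.0000, 0.0000, 1.0000] o=[0.3886, 0.3147, 0.0000] → [-0.4975, -0.1948, 0.0000, 0.0000, 0.0000, 1.0000]
J3: z=[0.5446, 0.8387, 0.0000] o=[0.2544, 0.4018, 0.1300] → [-0.6218, 0.4038, 0.2743, 0.5446, 0.8387, 0.0000]
J4: z=[-0.7976, 0.5180, -0.3090] o=[0.5598, 0.6565, -0.2314] → [-0.1487, -0.1899, 0.0655, -0.7976, 0.5180, -0.3090]
V = J·q̇ = [-0.5548, 0.0281, -0.1497, 0.2410, -0.6418, 1.4422]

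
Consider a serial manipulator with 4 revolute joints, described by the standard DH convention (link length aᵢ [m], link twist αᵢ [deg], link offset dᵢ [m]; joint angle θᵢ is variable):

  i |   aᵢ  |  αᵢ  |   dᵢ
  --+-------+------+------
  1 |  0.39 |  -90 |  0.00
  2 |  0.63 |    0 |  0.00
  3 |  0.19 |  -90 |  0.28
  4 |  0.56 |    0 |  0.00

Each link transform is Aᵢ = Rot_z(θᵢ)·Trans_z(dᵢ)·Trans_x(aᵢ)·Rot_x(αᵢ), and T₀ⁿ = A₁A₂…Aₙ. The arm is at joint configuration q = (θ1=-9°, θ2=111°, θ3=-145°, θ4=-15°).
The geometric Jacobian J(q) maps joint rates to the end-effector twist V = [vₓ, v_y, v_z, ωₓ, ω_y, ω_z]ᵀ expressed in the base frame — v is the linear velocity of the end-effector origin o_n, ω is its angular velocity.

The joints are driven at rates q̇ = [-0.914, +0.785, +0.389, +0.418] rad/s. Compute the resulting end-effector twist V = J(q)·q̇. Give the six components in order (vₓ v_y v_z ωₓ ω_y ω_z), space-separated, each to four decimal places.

0.3056 -0.9901 -0.5003 0.4145 1.1230 -1.2605

o_n = [0.8272, 0.2992, -0.1794]
J₁: ẑ×o_n = [-0.2992, 0.8272, 0.0000], ω = ẑ
J2: z=[0.1564, 0.9877, 0.0000] o=[0.3852, -0.0610, 0.0000] → [-0.1772, 0.0281, -0.3802, 0.1564, 0.9877, 0.0000]
J3: z=[0.1564, 0.9877, 0.0000] o=[0.1622, -0.0257, -0.5882] → [0.4037, -0.0639, -0.6060, 0.1564, 0.9877, 0.0000]
J4: z=[0.5523, -0.0875, -0.8290] o=[0.3616, 0.2262, -0.4819] → [0.0341, -0.5531, 0.0810, 0.5523, -0.0875, -0.8290]
V = J·q̇ = [0.3056, -0.9901, -0.5003, 0.4145, 1.1230, -1.2605]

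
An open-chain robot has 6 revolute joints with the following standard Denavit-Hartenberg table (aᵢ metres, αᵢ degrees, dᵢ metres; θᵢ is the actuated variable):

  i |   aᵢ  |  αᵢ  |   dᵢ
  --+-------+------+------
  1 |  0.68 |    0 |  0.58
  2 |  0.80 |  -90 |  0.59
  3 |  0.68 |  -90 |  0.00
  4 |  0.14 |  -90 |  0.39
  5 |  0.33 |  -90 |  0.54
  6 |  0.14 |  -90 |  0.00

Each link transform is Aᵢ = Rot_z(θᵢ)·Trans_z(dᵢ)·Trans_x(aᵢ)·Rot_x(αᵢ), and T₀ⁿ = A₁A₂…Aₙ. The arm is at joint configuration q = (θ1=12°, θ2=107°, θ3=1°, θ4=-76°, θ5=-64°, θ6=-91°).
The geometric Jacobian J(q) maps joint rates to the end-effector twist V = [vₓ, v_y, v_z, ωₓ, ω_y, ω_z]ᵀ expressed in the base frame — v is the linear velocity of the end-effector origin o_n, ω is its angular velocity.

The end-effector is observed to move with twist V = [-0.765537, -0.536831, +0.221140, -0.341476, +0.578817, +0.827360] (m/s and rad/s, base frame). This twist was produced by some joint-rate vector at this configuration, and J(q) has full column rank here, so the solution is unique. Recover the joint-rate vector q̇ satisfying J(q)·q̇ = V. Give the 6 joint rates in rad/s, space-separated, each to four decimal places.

o_n = [-0.4964, 2.0086, 0.4611]
J₁: ẑ×o_n = [-2.0086, -0.4964, 0.0000], ω = ẑ
J2: z=[0.0000, 0.0000, 1.0000] o=[0.6651, 0.1414, 0.5800] → [-1.8672, -1.1615, 0.0000, 0.0000, 0.0000, 1.0000]
J3: z=[-0.8746, -0.4848, 0.0000] o=[0.2773, 0.8411, 1.1700] → [0.3437, -0.6200, -1.3962, -0.8746, -0.4848, 0.0000]
J4: z=[0.0085, -0.0153, -0.9998] o=[-0.0523, 1.4357, 1.1581] → [0.5834, 0.4499, -0.0019, 0.0085, -0.0153, -0.9998]
J5: z=[-0.2587, 0.9658, -0.0169] o=[-0.1843, 1.3935, 0.7676] → [-0.2856, -0.0740, 0.1423, -0.2587, 0.9658, -0.0169]
J6: z=[-0.8719, -0.2260, 0.4345] o=[-0.4612, 1.8731, 0.4613] → [-0.0588, -0.0154, -0.1261, -0.8719, -0.2260, 0.4345]
q̇ = J⁺·V = [-0.2470, 0.3720, -0.1260, -0.5680, 0.6050, 0.3330]

-0.2470 0.3720 -0.1260 -0.5680 0.6050 0.3330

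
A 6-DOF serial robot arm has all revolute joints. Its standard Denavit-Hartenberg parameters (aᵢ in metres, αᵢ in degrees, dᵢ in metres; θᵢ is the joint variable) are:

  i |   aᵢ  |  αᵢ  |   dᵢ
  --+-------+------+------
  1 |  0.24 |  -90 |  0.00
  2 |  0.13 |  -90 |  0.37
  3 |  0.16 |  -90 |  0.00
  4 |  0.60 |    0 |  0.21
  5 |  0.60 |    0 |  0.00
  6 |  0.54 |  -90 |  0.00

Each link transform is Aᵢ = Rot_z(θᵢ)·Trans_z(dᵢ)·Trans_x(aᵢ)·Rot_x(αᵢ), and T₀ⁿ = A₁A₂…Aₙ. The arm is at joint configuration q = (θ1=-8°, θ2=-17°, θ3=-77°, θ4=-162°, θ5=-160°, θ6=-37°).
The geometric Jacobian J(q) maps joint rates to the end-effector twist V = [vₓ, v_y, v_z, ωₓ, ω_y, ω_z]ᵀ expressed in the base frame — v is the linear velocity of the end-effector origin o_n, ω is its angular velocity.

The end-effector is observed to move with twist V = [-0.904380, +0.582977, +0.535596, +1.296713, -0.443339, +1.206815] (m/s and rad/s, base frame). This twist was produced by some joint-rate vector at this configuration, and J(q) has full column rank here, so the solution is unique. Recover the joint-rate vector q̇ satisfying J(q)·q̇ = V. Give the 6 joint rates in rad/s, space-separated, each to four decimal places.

o_n = [0.7534, 0.8125, 0.3224]
J₁: ẑ×o_n = [-0.8125, 0.7534, 0.0000], ω = ẑ
J2: z=[0.1392, 0.9903, 0.0000] o=[0.2377, -0.0334, 0.0000] → [0.3193, -0.0449, -0.3930, 0.1392, 0.9903, 0.0000]
J3: z=[0.2895, -0.0407, -0.9563] o=[0.4123, 0.3157, 0.0380] → [0.4635, -0.4085, 0.1577, 0.2895, -0.0407, -0.9563]
J4: z=[0.8914, -0.3524, 0.2849] o=[0.4680, 0.4653, 0.0485] → [-0.1954, -0.1628, 0.4101, 0.8914, -0.3524, 0.2849]
J5: z=[0.8914, -0.3524, 0.2849] o=[0.5100, -0.1498, -0.1065] → [-0.4253, -0.3130, 0.9436, 0.8914, -0.3524, 0.2849]
J6: z=[0.8914, -0.3524, 0.2849] o=[0.5679, 0.3073, 0.2779] → [-0.1596, 0.0132, 0.5157, 0.8914, -0.3524, 0.2849]
q̇ = J⁺·V = [0.9930, 0.0530, 0.1890, 0.9620, -0.2010, 0.6240]

0.9930 0.0530 0.1890 0.9620 -0.2010 0.6240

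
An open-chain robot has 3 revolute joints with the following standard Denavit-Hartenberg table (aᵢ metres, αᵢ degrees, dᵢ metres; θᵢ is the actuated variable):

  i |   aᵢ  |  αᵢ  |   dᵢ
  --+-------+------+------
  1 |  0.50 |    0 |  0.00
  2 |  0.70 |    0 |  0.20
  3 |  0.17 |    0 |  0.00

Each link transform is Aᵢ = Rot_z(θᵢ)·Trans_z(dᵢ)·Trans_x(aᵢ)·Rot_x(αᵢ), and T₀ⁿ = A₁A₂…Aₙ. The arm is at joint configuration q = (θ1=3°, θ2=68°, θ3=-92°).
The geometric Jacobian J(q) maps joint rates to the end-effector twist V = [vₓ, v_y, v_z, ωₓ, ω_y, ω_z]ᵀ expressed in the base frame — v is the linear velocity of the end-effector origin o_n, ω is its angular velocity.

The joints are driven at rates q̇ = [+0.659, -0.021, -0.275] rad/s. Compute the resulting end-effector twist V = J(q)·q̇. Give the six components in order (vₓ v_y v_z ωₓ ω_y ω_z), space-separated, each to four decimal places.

o_n = [0.8859, 0.6271, 0.2000]
J₁: ẑ×o_n = [-0.6271, 0.8859, 0.0000], ω = ẑ
J2: z=[0.0000, 0.0000, 1.0000] o=[0.4993, 0.0262, 0.0000] → [-0.6009, 0.3866, 0.0000, 0.0000, 0.0000, 1.0000]
J3: z=[0.0000, 0.0000, 1.0000] o=[0.7272, 0.6880, 0.2000] → [0.0609, 0.1587, -0.0000, 0.0000, 0.0000, 1.0000]
V = J·q̇ = [-0.4174, 0.5321, 0.0000, 0.0000, 0.0000, 0.3630]

-0.4174 0.5321 0.0000 0.0000 0.0000 0.3630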